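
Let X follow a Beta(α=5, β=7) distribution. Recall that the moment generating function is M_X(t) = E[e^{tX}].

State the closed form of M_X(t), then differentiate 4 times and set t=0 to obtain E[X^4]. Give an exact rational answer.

E[X^4] = D^4[M](0) = 2/39

M_X(t) = ₁F₁(5; 12; t)
D^4[M](t) = 2*₁F₁(9; 16; t)/39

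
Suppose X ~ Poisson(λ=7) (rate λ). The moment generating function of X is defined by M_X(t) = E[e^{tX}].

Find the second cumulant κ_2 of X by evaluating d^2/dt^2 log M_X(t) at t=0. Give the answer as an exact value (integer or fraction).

κ_2 = K′′(0) = 7

M_X(t) = e^(7*e^(t) - 7)
K_X(t) = log M_X(t) = 7*e^(t) - 7
K′(t) = 7*e^(t)
K′′(t) = 7*e^(t)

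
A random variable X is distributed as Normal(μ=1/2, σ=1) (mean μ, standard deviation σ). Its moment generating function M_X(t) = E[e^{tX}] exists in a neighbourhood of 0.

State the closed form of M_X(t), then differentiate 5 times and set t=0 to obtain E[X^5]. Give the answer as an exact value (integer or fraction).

E[X^5] = D^5[M](0) = 281/32

M_X(t) = e^(t^2/2 + t/2)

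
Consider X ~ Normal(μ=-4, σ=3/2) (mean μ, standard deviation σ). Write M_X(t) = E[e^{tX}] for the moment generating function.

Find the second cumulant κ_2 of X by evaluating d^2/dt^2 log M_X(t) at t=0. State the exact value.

M_X(t) = e^(9*t^2/8 - 4*t)
K_X(t) = log M_X(t) = 9*t^2/8 - 4*t
K′(t) = 9*t/4 - 4
K′′(t) = 9/4

κ_2 = K′′(0) = 9/4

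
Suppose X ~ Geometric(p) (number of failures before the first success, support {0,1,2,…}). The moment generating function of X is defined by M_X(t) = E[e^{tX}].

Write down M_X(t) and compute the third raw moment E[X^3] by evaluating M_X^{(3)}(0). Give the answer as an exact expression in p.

M_X(t) = p/(-(1 - p)*e^(t) + 1)
M′(t) = (-p^2*e^(t) + p*e^(t))/(p^2*e^(2*t) - 2*p*e^(2*t) + 2*p*e^(t) + e^(2*t) - 2*e^(t) + 1)

E[X^3] = M′′′(0) = -1 + 7/p - 12/p^2 + 6/p^3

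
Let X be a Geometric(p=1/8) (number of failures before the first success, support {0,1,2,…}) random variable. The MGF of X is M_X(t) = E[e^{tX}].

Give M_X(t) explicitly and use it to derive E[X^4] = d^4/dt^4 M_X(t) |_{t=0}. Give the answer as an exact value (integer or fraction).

E[X^4] = D^4[M](0) = 70665

M_X(t) = 1/(8*(1 - 7*e^(t)/8))
D^4[M](t) = (-2401*e^(4*t) - 30184*e^(3*t) - 34496*e^(2*t) - 3584*e^(t))/(16807*e^(5*t) - 96040*e^(4*t) + 219520*e^(3*t) - 250880*e^(2*t) + 143360*e^(t) - 32768)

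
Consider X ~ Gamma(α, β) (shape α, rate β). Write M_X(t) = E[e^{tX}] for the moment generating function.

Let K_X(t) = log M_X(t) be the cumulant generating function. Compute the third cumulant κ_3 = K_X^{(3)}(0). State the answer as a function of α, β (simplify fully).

κ_3 = K′′′(0) = 2*α/β^3

M_X(t) = (β/(β - t))^α
K_X(t) = log M_X(t) = α*(log(β) - log(β - t))
K′(t) = -α/(-β + t)
K′′(t) = α/(β^2 - 2*β*t + t^2)
K′′′(t) = -2*α/(-β^3 + 3*β^2*t - 3*β*t^2 + t^3)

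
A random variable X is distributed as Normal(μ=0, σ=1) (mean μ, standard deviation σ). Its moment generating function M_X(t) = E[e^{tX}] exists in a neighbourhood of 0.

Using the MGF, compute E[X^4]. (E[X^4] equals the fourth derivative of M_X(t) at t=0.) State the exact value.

E[X^4] = D^4[M](0) = 3

M_X(t) = e^(t^2/2)
D^4[M](t) = t^4*e^(t^2/2) + 6*t^2*e^(t^2/2) + 3*e^(t^2/2)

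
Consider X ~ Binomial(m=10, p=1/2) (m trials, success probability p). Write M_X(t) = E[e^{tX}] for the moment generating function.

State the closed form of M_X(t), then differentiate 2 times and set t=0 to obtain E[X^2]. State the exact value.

E[X^2] = M′′(0) = 55/2

M_X(t) = (e^(t)/2 + 1/2)^10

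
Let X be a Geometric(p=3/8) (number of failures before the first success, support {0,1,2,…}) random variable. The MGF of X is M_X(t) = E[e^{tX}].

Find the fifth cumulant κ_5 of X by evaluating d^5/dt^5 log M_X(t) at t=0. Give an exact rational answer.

κ_5 = D^5[K](0) = 84760/81

M_X(t) = 3/(8*(1 - 5*e^(t)/8))
K_X(t) = log M_X(t) = -log(1 - 5*e^(t)/8) - 3*log(2) + log(3)
D^5[K](t) = (-5000*e^(4*t) - 88000*e^(3*t) - 140800*e^(2*t) - 20480*e^(t))/(3125*e^(5*t) - 25000*e^(4*t) + 80000*e^(3*t) - 128000*e^(2*t) + 102400*e^(t) - 32768)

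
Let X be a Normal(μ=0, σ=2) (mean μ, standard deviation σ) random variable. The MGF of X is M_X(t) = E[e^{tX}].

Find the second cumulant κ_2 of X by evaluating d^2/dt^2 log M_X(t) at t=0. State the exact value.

M_X(t) = e^(2*t^2)
K_X(t) = log M_X(t) = 2*t^2
dK/dt = 4*t
d^2K/dt^2 = 4

κ_2 = d^2K/dt^2 |_{t=0} = 4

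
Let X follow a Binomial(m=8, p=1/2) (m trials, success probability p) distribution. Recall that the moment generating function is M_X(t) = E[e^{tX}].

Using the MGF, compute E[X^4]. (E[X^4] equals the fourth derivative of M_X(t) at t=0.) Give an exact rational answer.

E[X^4] = D^4[M](0) = 459

M_X(t) = (e^(t)/2 + 1/2)^8
D^4[M](t) = 16*e^(8*t) + 2401*e^(7*t)/32 + 567*e^(6*t)/4 + 4375*e^(5*t)/32 + 70*e^(4*t) + 567*e^(3*t)/32 + 7*e^(2*t)/4 + e^(t)/32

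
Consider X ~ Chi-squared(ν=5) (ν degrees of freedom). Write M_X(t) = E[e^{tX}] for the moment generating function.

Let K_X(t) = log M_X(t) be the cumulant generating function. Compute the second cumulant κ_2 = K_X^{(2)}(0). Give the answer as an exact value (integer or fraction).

κ_2 = D^2[K](0) = 10

M_X(t) = (1 - 2*t)^(-5/2)
K_X(t) = log M_X(t) = -5*log(1 - 2*t)/2
D^2[K](t) = 10/(4*t^2 - 4*t + 1)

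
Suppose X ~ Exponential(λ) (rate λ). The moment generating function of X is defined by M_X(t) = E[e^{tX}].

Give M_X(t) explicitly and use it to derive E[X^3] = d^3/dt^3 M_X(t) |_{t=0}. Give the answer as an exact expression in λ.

M_X(t) = λ/(λ - t)
D^3[M](t) = 6*λ/(λ^4 - 4*λ^3*t + 6*λ^2*t^2 - 4*λ*t^3 + t^4)

E[X^3] = D^3[M](0) = 6/λ^3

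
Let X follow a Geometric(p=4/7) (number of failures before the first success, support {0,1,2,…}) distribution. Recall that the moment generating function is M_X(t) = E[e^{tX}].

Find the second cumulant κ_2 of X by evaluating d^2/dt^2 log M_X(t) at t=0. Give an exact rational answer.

M_X(t) = 4/(7*(1 - 3*e^(t)/7))
K_X(t) = log M_X(t) = -log(1 - 3*e^(t)/7) - log(7) + 2*log(2)
K′(t) = -3*e^(t)/(3*e^(t) - 7)
K′′(t) = 21*e^(t)/(9*e^(2*t) - 42*e^(t) + 49)

κ_2 = K′′(0) = 21/16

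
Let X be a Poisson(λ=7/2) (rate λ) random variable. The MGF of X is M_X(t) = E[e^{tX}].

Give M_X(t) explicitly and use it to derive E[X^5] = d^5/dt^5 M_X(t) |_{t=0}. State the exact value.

M_X(t) = e^(7*e^(t)/2 - 7/2)
dM/dt = 7*e^(-7/2)*e^(t)*e^(7*e^(t)/2)/2
d^2M/dt^2 = (49*e^(2*t)*e^(7*e^(t)/2) + 14*e^(t)*e^(7*e^(t)/2))*e^(-7/2)/4
d^3M/dt^3 = (343*e^(3*t)*e^(7*e^(t)/2) + 294*e^(2*t)*e^(7*e^(t)/2) + 28*e^(t)*e^(7*e^(t)/2))*e^(-7/2)/8
d^4M/dt^4 = (2401*e^(4*t)*e^(7*e^(t)/2) + 4116*e^(3*t)*e^(7*e^(t)/2) + 1372*e^(2*t)*e^(7*e^(t)/2) + 56*e^(t)*e^(7*e^(t)/2))*e^(-7/2)/16
d^5M/dt^5 = (16807*e^(5*t)*e^(7*e^(t)/2) + 48020*e^(4*t)*e^(7*e^(t)/2) + 34300*e^(3*t)*e^(7*e^(t)/2) + 5880*e^(2*t)*e^(7*e^(t)/2) + 112*e^(t)*e^(7*e^(t)/2))*e^(-7/2)/32

E[X^5] = d^5M/dt^5 |_{t=0} = 105119/32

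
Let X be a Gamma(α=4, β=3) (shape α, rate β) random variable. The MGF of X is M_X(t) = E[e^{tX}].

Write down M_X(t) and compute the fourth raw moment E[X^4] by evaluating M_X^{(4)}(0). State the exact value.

E[X^4] = d^4M/dt^4 |_{t=0} = 280/27

M_X(t) = 81/(3 - t)^4
dM/dt = -324/(t^5 - 15*t^4 + 90*t^3 - 270*t^2 + 405*t - 243)
d^2M/dt^2 = 1620/(t^6 - 18*t^5 + 135*t^4 - 540*t^3 + 1215*t^2 - 1458*t + 729)
d^3M/dt^3 = -9720/(t^7 - 21*t^6 + 189*t^5 - 945*t^4 + 2835*t^3 - 5103*t^2 + 5103*t - 2187)
d^4M/dt^4 = 68040/(t^8 - 24*t^7 + 252*t^6 - 1512*t^5 + 5670*t^4 - 13608*t^3 + 20412*t^2 - 17496*t + 6561)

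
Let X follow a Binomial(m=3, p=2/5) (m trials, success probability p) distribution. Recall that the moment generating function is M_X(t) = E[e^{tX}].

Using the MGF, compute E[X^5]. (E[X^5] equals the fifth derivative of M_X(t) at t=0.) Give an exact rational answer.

E[X^5] = M′′′′′(0) = 126/5

M_X(t) = (2*e^(t)/5 + 3/5)^3
M′(t) = 24*e^(3*t)/125 + 72*e^(2*t)/125 + 54*e^(t)/125
M′′(t) = 72*e^(3*t)/125 + 144*e^(2*t)/125 + 54*e^(t)/125
M′′′(t) = 216*e^(3*t)/125 + 288*e^(2*t)/125 + 54*e^(t)/125
M′′′′(t) = 648*e^(3*t)/125 + 576*e^(2*t)/125 + 54*e^(t)/125
M′′′′′(t) = 1944*e^(3*t)/125 + 1152*e^(2*t)/125 + 54*e^(t)/125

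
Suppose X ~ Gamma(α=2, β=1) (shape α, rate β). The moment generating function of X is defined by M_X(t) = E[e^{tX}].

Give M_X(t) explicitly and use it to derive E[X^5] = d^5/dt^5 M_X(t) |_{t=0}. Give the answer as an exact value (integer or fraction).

M_X(t) = (1 - t)^(-2)
M^(5)(t) = -720/(t^7 - 7*t^6 + 21*t^5 - 35*t^4 + 35*t^3 - 21*t^2 + 7*t - 1)

E[X^5] = M^(5)(0) = 720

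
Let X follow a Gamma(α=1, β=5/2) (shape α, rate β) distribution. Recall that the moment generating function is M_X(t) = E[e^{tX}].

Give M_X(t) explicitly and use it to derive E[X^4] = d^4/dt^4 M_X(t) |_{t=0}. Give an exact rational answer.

E[X^4] = M′′′′(0) = 384/625

M_X(t) = 5/(2*(5/2 - t))
M′(t) = 10/(4*t^2 - 20*t + 25)
M′′(t) = -40/(8*t^3 - 60*t^2 + 150*t - 125)
M′′′(t) = 240/(16*t^4 - 160*t^3 + 600*t^2 - 1000*t + 625)
M′′′′(t) = -1920/(32*t^5 - 400*t^4 + 2000*t^3 - 5000*t^2 + 6250*t - 3125)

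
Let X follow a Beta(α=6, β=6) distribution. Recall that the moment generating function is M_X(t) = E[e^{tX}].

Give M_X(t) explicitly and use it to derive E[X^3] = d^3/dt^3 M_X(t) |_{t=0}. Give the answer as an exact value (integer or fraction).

M_X(t) = ₁F₁(6; 12; t)
dM/dt = ₁F₁(7; 13; t)/2
d^2M/dt^2 = 7*₁F₁(8; 14; t)/26
d^3M/dt^3 = 2*₁F₁(9; 15; t)/13

E[X^3] = d^3M/dt^3 |_{t=0} = 2/13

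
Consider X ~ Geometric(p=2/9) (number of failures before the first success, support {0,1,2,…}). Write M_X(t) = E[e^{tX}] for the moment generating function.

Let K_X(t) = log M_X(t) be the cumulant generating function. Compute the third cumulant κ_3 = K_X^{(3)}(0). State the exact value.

κ_3 = d^3K/dt^3 |_{t=0} = 126

M_X(t) = 2/(9*(1 - 7*e^(t)/9))
K_X(t) = log M_X(t) = -log(1 - 7*e^(t)/9) - 2*log(3) + log(2)
dK/dt = -7*e^(t)/(7*e^(t) - 9)
d^2K/dt^2 = 63*e^(t)/(49*e^(2*t) - 126*e^(t) + 81)
d^3K/dt^3 = (-441*e^(2*t) - 567*e^(t))/(343*e^(3*t) - 1323*e^(2*t) + 1701*e^(t) - 729)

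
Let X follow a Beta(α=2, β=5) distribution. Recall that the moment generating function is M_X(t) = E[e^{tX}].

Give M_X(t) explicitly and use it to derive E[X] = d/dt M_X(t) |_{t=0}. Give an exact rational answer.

E[X] = D[M](0) = 2/7

M_X(t) = ₁F₁(2; 7; t)
D[M](t) = 2*₁F₁(3; 8; t)/7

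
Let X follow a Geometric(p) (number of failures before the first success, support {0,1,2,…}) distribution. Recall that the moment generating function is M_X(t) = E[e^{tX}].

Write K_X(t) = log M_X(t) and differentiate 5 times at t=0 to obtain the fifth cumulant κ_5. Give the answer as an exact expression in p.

M_X(t) = p/(-(1 - p)*e^(t) + 1)
K_X(t) = log M_X(t) = log(p) - log(-(1 - p)*e^(t) + 1)

κ_5 = K^(5)(0) = (p^4 - 15*p^3 + 50*p^2 - 60*p + 24)/p^5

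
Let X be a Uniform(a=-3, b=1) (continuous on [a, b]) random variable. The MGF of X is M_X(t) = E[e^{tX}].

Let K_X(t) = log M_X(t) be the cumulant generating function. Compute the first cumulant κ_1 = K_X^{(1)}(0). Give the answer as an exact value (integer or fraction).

κ_1 = dK/dt |_{t=0} = -1

M_X(t) = (e^(t) - e^(-3*t))/(4*t)
K_X(t) = log M_X(t) = -log(t) + log(e^(t) - e^(-3*t)) - 2*log(2)
dK/dt = (t*e^(4*t) + 3*t - e^(4*t) + 1)/(t*e^(4*t) - t)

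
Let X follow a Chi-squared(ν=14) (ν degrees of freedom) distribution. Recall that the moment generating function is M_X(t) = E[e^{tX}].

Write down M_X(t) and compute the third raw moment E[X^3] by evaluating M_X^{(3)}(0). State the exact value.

M_X(t) = (1 - 2*t)^(-7)
D^3[M](t) = 4032/(1024*t^10 - 5120*t^9 + 11520*t^8 - 15360*t^7 + 13440*t^6 - 8064*t^5 + 3360*t^4 - 960*t^3 + 180*t^2 - 20*t + 1)

E[X^3] = D^3[M](0) = 4032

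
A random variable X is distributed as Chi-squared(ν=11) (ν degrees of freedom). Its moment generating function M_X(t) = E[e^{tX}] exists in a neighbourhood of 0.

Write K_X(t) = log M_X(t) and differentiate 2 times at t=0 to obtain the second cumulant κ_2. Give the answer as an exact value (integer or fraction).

κ_2 = d^2K/dt^2 |_{t=0} = 22

M_X(t) = (1 - 2*t)^(-11/2)
K_X(t) = log M_X(t) = -11*log(1 - 2*t)/2
dK/dt = -11/(2*t - 1)
d^2K/dt^2 = 22/(4*t^2 - 4*t + 1)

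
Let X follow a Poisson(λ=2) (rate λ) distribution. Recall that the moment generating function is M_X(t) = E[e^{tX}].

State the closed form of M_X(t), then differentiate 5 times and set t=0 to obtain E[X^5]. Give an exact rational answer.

E[X^5] = D^5[M](0) = 454

M_X(t) = e^(2*e^(t) - 2)
D^5[M](t) = (32*e^(5*t)*e^(2*e^(t)) + 160*e^(4*t)*e^(2*e^(t)) + 200*e^(3*t)*e^(2*e^(t)) + 60*e^(2*t)*e^(2*e^(t)) + 2*e^(t)*e^(2*e^(t)))*e^(-2)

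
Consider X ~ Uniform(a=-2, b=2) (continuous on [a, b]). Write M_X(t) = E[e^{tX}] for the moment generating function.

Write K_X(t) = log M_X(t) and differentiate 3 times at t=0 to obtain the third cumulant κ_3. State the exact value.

κ_3 = K^(3)(0) = 0

M_X(t) = (e^(2*t) - e^(-2*t))/(4*t)
K_X(t) = log M_X(t) = -log(t) + log(e^(2*t) - e^(-2*t)) - 2*log(2)
K^(3)(t) = (64*t^3*e^(8*t) + 64*t^3*e^(4*t) - 2*e^(12*t) + 6*e^(8*t) - 6*e^(4*t) + 2)/(t^3*e^(12*t) - 3*t^3*e^(8*t) + 3*t^3*e^(4*t) - t^3)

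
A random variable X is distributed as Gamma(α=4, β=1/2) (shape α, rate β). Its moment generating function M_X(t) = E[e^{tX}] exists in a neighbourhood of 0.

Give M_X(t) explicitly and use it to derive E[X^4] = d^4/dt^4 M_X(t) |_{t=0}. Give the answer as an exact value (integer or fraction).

M_X(t) = 1/(16*(1/2 - t)^4)
dM/dt = -8/(32*t^5 - 80*t^4 + 80*t^3 - 40*t^2 + 10*t - 1)
d^2M/dt^2 = 80/(64*t^6 - 192*t^5 + 240*t^4 - 160*t^3 + 60*t^2 - 12*t + 1)
d^3M/dt^3 = -960/(128*t^7 - 448*t^6 + 672*t^5 - 560*t^4 + 280*t^3 - 84*t^2 + 14*t - 1)
d^4M/dt^4 = 13440/(256*t^8 - 1024*t^7 + 1792*t^6 - 1792*t^5 + 1120*t^4 - 448*t^3 + 112*t^2 - 16*t + 1)

E[X^4] = d^4M/dt^4 |_{t=0} = 13440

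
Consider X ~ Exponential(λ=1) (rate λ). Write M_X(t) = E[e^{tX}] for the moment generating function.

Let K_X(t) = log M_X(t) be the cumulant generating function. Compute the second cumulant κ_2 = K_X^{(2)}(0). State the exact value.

κ_2 = d^2K/dt^2 |_{t=0} = 1

M_X(t) = 1/(1 - t)
K_X(t) = log M_X(t) = -log(1 - t)
dK/dt = -1/(t - 1)
d^2K/dt^2 = 1/(t^2 - 2*t + 1)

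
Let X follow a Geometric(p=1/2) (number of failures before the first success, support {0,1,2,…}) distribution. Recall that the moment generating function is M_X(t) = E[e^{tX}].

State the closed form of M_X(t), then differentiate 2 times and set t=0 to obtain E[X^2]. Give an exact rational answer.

E[X^2] = d^2M/dt^2 |_{t=0} = 3

M_X(t) = 1/(2*(1 - e^(t)/2))
dM/dt = e^(t)/(e^(2*t) - 4*e^(t) + 4)
d^2M/dt^2 = (-e^(2*t) - 2*e^(t))/(e^(3*t) - 6*e^(2*t) + 12*e^(t) - 8)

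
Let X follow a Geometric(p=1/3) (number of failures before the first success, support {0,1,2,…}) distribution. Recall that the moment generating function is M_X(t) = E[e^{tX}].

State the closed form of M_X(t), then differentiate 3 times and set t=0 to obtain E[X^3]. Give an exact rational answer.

E[X^3] = D^3[M](0) = 74

M_X(t) = 1/(3*(1 - 2*e^(t)/3))
D^3[M](t) = (8*e^(3*t) + 48*e^(2*t) + 18*e^(t))/(16*e^(4*t) - 96*e^(3*t) + 216*e^(2*t) - 216*e^(t) + 81)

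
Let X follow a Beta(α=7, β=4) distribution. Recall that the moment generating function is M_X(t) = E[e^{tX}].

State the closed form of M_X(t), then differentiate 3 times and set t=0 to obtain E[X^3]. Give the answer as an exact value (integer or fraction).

E[X^3] = M′′′(0) = 42/143

M_X(t) = ₁F₁(7; 11; t)
M′(t) = 7*₁F₁(8; 12; t)/11
M′′(t) = 14*₁F₁(9; 13; t)/33
M′′′(t) = 42*₁F₁(10; 14; t)/143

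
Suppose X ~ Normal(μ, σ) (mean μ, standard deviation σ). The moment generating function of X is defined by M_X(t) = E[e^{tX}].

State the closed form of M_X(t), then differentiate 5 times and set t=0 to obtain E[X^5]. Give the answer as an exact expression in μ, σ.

E[X^5] = d^5M/dt^5 |_{t=0} = μ*(μ^4 + 10*μ^2*σ^2 + 15*σ^4)

M_X(t) = e^(μ*t + σ^2*t^2/2)
dM/dt = μ*e^(μ*t)*e^(σ^2*t^2/2) + σ^2*t*e^(μ*t)*e^(σ^2*t^2/2)
d^2M/dt^2 = μ^2*e^(μ*t)*e^(σ^2*t^2/2) + 2*μ*σ^2*t*e^(μ*t)*e^(σ^2*t^2/2) + σ^4*t^2*e^(μ*t)*e^(σ^2*t^2/2) + σ^2*e^(μ*t)*e^(σ^2*t^2/2)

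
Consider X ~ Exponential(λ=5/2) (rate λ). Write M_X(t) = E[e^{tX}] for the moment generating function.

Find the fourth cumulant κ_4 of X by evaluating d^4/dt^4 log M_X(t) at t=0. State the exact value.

M_X(t) = 5/(2*(5/2 - t))
K_X(t) = log M_X(t) = -log(5/2 - t) - log(2) + log(5)
K^(4)(t) = 96/(16*t^4 - 160*t^3 + 600*t^2 - 1000*t + 625)

κ_4 = K^(4)(0) = 96/625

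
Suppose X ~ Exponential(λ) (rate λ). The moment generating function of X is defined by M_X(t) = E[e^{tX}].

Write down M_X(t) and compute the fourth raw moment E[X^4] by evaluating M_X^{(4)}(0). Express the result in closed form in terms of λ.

E[X^4] = D^4[M](0) = 24/λ^4

M_X(t) = λ/(λ - t)
D^4[M](t) = -24*λ/(-λ^5 + 5*λ^4*t - 10*λ^3*t^2 + 10*λ^2*t^3 - 5*λ*t^4 + t^5)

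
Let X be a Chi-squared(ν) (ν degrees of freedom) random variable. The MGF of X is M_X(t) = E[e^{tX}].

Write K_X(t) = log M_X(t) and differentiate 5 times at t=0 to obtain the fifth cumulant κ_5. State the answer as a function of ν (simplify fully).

κ_5 = K′′′′′(0) = 384*ν

M_X(t) = (1 - 2*t)^(-ν/2)
K_X(t) = log M_X(t) = -ν*log(1 - 2*t)/2
K′(t) = -ν/(2*t - 1)
K′′(t) = 2*ν/(4*t^2 - 4*t + 1)
K′′′(t) = -8*ν/(8*t^3 - 12*t^2 + 6*t - 1)
K′′′′(t) = 48*ν/(16*t^4 - 32*t^3 + 24*t^2 - 8*t + 1)
K′′′′′(t) = -384*ν/(32*t^5 - 80*t^4 + 80*t^3 - 40*t^2 + 10*t - 1)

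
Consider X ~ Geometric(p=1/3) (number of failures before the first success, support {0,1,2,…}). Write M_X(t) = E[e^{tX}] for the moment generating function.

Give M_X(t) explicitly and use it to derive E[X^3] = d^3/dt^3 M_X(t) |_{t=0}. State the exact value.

M_X(t) = 1/(3*(1 - 2*e^(t)/3))
dM/dt = 2*e^(t)/(4*e^(2*t) - 12*e^(t) + 9)
d^2M/dt^2 = (-4*e^(2*t) - 6*e^(t))/(8*e^(3*t) - 36*e^(2*t) + 54*e^(t) - 27)
d^3M/dt^3 = (8*e^(3*t) + 48*e^(2*t) + 18*e^(t))/(16*e^(4*t) - 96*e^(3*t) + 216*e^(2*t) - 216*e^(t) + 81)

E[X^3] = d^3M/dt^3 |_{t=0} = 74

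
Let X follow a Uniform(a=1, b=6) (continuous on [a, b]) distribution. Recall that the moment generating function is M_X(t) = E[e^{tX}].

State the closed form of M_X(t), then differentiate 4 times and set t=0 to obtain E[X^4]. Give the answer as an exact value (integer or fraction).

M_X(t) = (e^(6*t) - e^(t))/(5*t)
M^(4)(t) = (1296*t^4*e^(6*t) - t^4*e^(t) - 864*t^3*e^(6*t) + 4*t^3*e^(t) + 432*t^2*e^(6*t) - 12*t^2*e^(t) - 144*t*e^(6*t) + 24*t*e^(t) + 24*e^(6*t) - 24*e^(t))/(5*t^5)

E[X^4] = M^(4)(0) = 311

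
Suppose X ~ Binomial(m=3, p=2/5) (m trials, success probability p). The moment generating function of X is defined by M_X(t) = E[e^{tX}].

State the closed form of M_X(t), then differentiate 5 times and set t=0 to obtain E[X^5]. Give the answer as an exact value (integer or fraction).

E[X^5] = d^5M/dt^5 |_{t=0} = 126/5

M_X(t) = (2*e^(t)/5 + 3/5)^3
dM/dt = 24*e^(3*t)/125 + 72*e^(2*t)/125 + 54*e^(t)/125
d^2M/dt^2 = 72*e^(3*t)/125 + 144*e^(2*t)/125 + 54*e^(t)/125
d^3M/dt^3 = 216*e^(3*t)/125 + 288*e^(2*t)/125 + 54*e^(t)/125
d^4M/dt^4 = 648*e^(3*t)/125 + 576*e^(2*t)/125 + 54*e^(t)/125
d^5M/dt^5 = 1944*e^(3*t)/125 + 1152*e^(2*t)/125 + 54*e^(t)/125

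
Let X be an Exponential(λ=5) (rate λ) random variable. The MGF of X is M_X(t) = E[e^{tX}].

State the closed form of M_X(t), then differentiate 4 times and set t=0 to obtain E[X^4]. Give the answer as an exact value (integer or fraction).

M_X(t) = 5/(5 - t)
dM/dt = 5/(t^2 - 10*t + 25)
d^2M/dt^2 = -10/(t^3 - 15*t^2 + 75*t - 125)
d^3M/dt^3 = 30/(t^4 - 20*t^3 + 150*t^2 - 500*t + 625)
d^4M/dt^4 = -120/(t^5 - 25*t^4 + 250*t^3 - 1250*t^2 + 3125*t - 3125)

E[X^4] = d^4M/dt^4 |_{t=0} = 24/625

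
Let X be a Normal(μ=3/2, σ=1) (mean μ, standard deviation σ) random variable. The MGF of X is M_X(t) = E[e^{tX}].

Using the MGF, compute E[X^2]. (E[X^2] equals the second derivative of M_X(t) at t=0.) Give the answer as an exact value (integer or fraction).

M_X(t) = e^(t^2/2 + 3*t/2)
M^(2)(t) = t^2*e^(3*t/2)*e^(t^2/2) + 3*t*e^(3*t/2)*e^(t^2/2) + 13*e^(3*t/2)*e^(t^2/2)/4

E[X^2] = M^(2)(0) = 13/4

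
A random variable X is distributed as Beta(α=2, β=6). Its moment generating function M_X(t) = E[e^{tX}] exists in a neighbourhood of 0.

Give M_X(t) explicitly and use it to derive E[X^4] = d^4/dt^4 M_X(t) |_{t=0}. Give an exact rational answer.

E[X^4] = M′′′′(0) = 1/66

M_X(t) = ₁F₁(2; 8; t)
M′(t) = ₁F₁(3; 9; t)/4
M′′(t) = ₁F₁(4; 10; t)/12
M′′′(t) = ₁F₁(5; 11; t)/30
M′′′′(t) = ₁F₁(6; 12; t)/66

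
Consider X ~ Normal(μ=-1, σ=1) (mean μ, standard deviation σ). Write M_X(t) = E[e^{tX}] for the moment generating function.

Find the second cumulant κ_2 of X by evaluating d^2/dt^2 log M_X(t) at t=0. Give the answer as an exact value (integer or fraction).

κ_2 = K′′(0) = 1

M_X(t) = e^(t^2/2 - t)
K_X(t) = log M_X(t) = t^2/2 - t
K′(t) = t - 1
K′′(t) = 1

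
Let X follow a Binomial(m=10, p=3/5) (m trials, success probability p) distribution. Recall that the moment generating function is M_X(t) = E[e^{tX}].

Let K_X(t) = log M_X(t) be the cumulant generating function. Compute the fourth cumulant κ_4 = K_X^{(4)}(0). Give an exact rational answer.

κ_4 = d^4K/dt^4 |_{t=0} = -132/125

M_X(t) = (3*e^(t)/5 + 2/5)^10
K_X(t) = log M_X(t) = 10*log(3*e^(t)/5 + 2/5)
dK/dt = 30*e^(t)/(3*e^(t) + 2)
d^2K/dt^2 = 60*e^(t)/(9*e^(2*t) + 12*e^(t) + 4)
d^3K/dt^3 = (-180*e^(2*t) + 120*e^(t))/(27*e^(3*t) + 54*e^(2*t) + 36*e^(t) + 8)
d^4K/dt^4 = (540*e^(3*t) - 1440*e^(2*t) + 240*e^(t))/(81*e^(4*t) + 216*e^(3*t) + 216*e^(2*t) + 96*e^(t) + 16)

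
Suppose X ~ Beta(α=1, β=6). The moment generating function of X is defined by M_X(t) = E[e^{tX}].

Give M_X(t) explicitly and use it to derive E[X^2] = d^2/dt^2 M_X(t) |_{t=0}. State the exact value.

M_X(t) = ₁F₁(1; 7; t)
D^2[M](t) = ₁F₁(3; 9; t)/28

E[X^2] = D^2[M](0) = 1/28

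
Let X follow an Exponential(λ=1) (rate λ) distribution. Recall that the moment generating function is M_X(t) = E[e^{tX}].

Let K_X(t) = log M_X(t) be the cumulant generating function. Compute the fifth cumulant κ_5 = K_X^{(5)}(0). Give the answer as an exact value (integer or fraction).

M_X(t) = 1/(1 - t)
K_X(t) = log M_X(t) = -log(1 - t)
dK/dt = -1/(t - 1)
d^2K/dt^2 = 1/(t^2 - 2*t + 1)
d^3K/dt^3 = -2/(t^3 - 3*t^2 + 3*t - 1)
d^4K/dt^4 = 6/(t^4 - 4*t^3 + 6*t^2 - 4*t + 1)
d^5K/dt^5 = -24/(t^5 - 5*t^4 + 10*t^3 - 10*t^2 + 5*t - 1)

κ_5 = d^5K/dt^5 |_{t=0} = 24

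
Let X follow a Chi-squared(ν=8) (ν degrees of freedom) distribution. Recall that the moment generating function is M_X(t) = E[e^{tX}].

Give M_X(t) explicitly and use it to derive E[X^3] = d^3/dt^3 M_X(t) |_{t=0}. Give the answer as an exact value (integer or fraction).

M_X(t) = (1 - 2*t)^(-4)
dM/dt = -8/(32*t^5 - 80*t^4 + 80*t^3 - 40*t^2 + 10*t - 1)
d^2M/dt^2 = 80/(64*t^6 - 192*t^5 + 240*t^4 - 160*t^3 + 60*t^2 - 12*t + 1)
d^3M/dt^3 = -960/(128*t^7 - 448*t^6 + 672*t^5 - 560*t^4 + 280*t^3 - 84*t^2 + 14*t - 1)

E[X^3] = d^3M/dt^3 |_{t=0} = 960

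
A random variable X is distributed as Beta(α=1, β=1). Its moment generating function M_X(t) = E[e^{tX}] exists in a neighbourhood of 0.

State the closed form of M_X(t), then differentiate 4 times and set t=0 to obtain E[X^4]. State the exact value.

E[X^4] = D^4[M](0) = 1/5

M_X(t) = ₁F₁(1; 2; t)
D^4[M](t) = ₁F₁(5; 6; t)/5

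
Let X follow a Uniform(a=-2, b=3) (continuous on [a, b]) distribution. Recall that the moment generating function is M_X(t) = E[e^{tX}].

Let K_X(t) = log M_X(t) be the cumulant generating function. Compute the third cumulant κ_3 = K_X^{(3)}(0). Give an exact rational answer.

M_X(t) = (e^(3*t) - e^(-2*t))/(5*t)
K_X(t) = log M_X(t) = -log(t) + log(e^(3*t) - e^(-2*t)) - log(5)
dK/dt = (3*t*e^(5*t) + 2*t - e^(5*t) + 1)/(t*e^(5*t) - t)
d^2K/dt^2 = (-25*t^2*e^(5*t) + e^(10*t) - 2*e^(5*t) + 1)/(t^2*e^(10*t) - 2*t^2*e^(5*t) + t^2)
d^3K/dt^3 = (125*t^3*e^(10*t) + 125*t^3*e^(5*t) - 2*e^(15*t) + 6*e^(10*t) - 6*e^(5*t) + 2)/(t^3*e^(15*t) - 3*t^3*e^(10*t) + 3*t^3*e^(5*t) - t^3)

κ_3 = d^3K/dt^3 |_{t=0} = 0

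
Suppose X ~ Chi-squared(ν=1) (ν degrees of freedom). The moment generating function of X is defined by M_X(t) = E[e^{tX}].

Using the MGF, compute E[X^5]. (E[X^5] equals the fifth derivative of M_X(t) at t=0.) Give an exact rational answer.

M_X(t) = 1/√(1 - 2*t)
D^5[M](t) = -945/(32*t^5*√(1 - 2*t) - 80*t^4*√(1 - 2*t) + 80*t^3*√(1 - 2*t) - 40*t^2*√(1 - 2*t) + 10*t*√(1 - 2*t) - √(1 - 2*t))

E[X^5] = D^5[M](0) = 945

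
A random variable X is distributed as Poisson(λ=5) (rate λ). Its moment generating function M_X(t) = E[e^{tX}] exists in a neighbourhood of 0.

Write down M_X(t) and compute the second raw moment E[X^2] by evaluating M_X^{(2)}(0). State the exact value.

M_X(t) = e^(5*e^(t) - 5)
D^2[M](t) = (25*e^(2*t)*e^(5*e^(t)) + 5*e^(t)*e^(5*e^(t)))*e^(-5)

E[X^2] = D^2[M](0) = 30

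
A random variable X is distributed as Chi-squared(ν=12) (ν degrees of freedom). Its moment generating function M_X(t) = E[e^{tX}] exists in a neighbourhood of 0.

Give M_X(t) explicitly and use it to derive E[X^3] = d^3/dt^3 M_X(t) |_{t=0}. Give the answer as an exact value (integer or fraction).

E[X^3] = M^(3)(0) = 2688

M_X(t) = (1 - 2*t)^(-6)
M^(3)(t) = -2688/(512*t^9 - 2304*t^8 + 4608*t^7 - 5376*t^6 + 4032*t^5 - 2016*t^4 + 672*t^3 - 144*t^2 + 18*t - 1)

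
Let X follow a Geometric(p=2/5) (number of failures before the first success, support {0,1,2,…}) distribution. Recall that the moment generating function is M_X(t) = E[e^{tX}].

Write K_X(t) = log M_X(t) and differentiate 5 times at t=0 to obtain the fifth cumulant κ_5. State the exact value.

M_X(t) = 2/(5*(1 - 3*e^(t)/5))
K_X(t) = log M_X(t) = -log(1 - 3*e^(t)/5) - log(5) + log(2)
dK/dt = -3*e^(t)/(3*e^(t) - 5)
d^2K/dt^2 = 15*e^(t)/(9*e^(2*t) - 30*e^(t) + 25)
d^3K/dt^3 = (-45*e^(2*t) - 75*e^(t))/(27*e^(3*t) - 135*e^(2*t) + 225*e^(t) - 125)
d^4K/dt^4 = (135*e^(3*t) + 900*e^(2*t) + 375*e^(t))/(81*e^(4*t) - 540*e^(3*t) + 1350*e^(2*t) - 1500*e^(t) + 625)
d^5K/dt^5 = (-405*e^(4*t) - 7425*e^(3*t) - 12375*e^(2*t) - 1875*e^(t))/(243*e^(5*t) - 2025*e^(4*t) + 6750*e^(3*t) - 11250*e^(2*t) + 9375*e^(t) - 3125)

κ_5 = d^5K/dt^5 |_{t=0} = 690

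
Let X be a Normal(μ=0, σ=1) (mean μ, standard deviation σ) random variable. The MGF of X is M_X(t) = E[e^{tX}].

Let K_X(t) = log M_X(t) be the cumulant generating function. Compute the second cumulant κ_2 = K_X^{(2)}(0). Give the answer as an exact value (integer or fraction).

κ_2 = D^2[K](0) = 1

M_X(t) = e^(t^2/2)
K_X(t) = log M_X(t) = t^2/2
D^2[K](t) = 1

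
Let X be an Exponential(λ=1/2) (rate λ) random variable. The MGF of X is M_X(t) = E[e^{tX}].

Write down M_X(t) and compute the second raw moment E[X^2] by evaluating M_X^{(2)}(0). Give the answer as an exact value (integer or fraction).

M_X(t) = 1/(2*(1/2 - t))
M′(t) = 2/(4*t^2 - 4*t + 1)
M′′(t) = -8/(8*t^3 - 12*t^2 + 6*t - 1)

E[X^2] = M′′(0) = 8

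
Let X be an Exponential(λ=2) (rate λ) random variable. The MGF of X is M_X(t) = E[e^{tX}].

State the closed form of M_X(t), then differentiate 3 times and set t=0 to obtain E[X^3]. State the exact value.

E[X^3] = M′′′(0) = 3/4

M_X(t) = 2/(2 - t)
M′(t) = 2/(t^2 - 4*t + 4)
M′′(t) = -4/(t^3 - 6*t^2 + 12*t - 8)
M′′′(t) = 12/(t^4 - 8*t^3 + 24*t^2 - 32*t + 16)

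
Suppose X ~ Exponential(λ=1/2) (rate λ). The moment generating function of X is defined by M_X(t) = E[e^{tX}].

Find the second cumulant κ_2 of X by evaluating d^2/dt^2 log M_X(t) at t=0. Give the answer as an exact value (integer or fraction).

M_X(t) = 1/(2*(1/2 - t))
K_X(t) = log M_X(t) = -log(1/2 - t) - log(2)
K′(t) = -2/(2*t - 1)
K′′(t) = 4/(4*t^2 - 4*t + 1)

κ_2 = K′′(0) = 4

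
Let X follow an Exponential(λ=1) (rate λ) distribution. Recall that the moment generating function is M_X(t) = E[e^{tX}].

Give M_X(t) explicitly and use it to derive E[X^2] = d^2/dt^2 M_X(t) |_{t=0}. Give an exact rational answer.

M_X(t) = 1/(1 - t)
D^2[M](t) = -2/(t^3 - 3*t^2 + 3*t - 1)

E[X^2] = D^2[M](0) = 2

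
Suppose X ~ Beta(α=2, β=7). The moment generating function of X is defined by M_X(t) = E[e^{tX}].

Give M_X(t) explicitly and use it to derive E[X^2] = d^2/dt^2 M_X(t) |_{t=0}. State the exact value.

E[X^2] = M′′(0) = 1/15

M_X(t) = ₁F₁(2; 9; t)
M′(t) = 2*₁F₁(3; 10; t)/9
M′′(t) = ₁F₁(4; 11; t)/15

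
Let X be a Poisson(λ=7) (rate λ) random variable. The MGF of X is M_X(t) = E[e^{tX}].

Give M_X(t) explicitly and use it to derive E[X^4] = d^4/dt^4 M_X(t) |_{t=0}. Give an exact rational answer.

M_X(t) = e^(7*e^(t) - 7)
M^(4)(t) = (2401*e^(4*t)*e^(7*e^(t)) + 2058*e^(3*t)*e^(7*e^(t)) + 343*e^(2*t)*e^(7*e^(t)) + 7*e^(t)*e^(7*e^(t)))*e^(-7)

E[X^4] = M^(4)(0) = 4809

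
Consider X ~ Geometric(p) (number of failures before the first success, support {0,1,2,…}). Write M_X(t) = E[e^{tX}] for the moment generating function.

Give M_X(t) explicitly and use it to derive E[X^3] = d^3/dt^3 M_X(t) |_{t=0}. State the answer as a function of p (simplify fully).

E[X^3] = D^3[M](0) = -1 + 7/p - 12/p^2 + 6/p^3

M_X(t) = p/(-(1 - p)*e^(t) + 1)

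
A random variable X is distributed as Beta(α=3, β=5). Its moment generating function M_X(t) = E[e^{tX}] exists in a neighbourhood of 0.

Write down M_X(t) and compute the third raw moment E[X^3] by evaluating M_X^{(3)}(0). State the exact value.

M_X(t) = ₁F₁(3; 8; t)
D^3[M](t) = ₁F₁(6; 11; t)/12

E[X^3] = D^3[M](0) = 1/12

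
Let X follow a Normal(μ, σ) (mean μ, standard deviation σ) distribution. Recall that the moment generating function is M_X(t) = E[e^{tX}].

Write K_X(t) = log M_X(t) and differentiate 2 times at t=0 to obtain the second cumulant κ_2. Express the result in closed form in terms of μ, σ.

κ_2 = D^2[K](0) = σ^2

M_X(t) = e^(μ*t + σ^2*t^2/2)
K_X(t) = log M_X(t) = μ*t + σ^2*t^2/2
D^2[K](t) = σ^2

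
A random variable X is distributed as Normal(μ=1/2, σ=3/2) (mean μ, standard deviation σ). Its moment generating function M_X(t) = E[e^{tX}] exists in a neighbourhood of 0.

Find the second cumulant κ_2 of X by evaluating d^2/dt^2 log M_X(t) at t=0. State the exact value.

M_X(t) = e^(9*t^2/8 + t/2)
K_X(t) = log M_X(t) = 9*t^2/8 + t/2
dK/dt = 9*t/4 + 1/2
d^2K/dt^2 = 9/4

κ_2 = d^2K/dt^2 |_{t=0} = 9/4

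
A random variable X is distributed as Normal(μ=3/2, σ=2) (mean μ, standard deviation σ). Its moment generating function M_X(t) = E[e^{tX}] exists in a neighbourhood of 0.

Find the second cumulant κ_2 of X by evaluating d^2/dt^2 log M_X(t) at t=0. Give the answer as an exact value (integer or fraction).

M_X(t) = e^(2*t^2 + 3*t/2)
K_X(t) = log M_X(t) = 2*t^2 + 3*t/2
D^2[K](t) = 4

κ_2 = D^2[K](0) = 4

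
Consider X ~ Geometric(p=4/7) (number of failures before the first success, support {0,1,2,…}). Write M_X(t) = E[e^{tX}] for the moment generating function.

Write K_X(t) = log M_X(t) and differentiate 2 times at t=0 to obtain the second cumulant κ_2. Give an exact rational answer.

M_X(t) = 4/(7*(1 - 3*e^(t)/7))
K_X(t) = log M_X(t) = -log(1 - 3*e^(t)/7) - log(7) + 2*log(2)
D^2[K](t) = 21*e^(t)/(9*e^(2*t) - 42*e^(t) + 49)

κ_2 = D^2[K](0) = 21/16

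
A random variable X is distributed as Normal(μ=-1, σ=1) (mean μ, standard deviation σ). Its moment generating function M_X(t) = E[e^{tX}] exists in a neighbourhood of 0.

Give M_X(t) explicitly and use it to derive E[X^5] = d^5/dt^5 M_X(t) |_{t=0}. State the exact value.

M_X(t) = e^(t^2/2 - t)
M′(t) = t*e^(-t)*e^(t^2/2) - e^(-t)*e^(t^2/2)
M′′(t) = (t^2*e^(t^2/2) - 2*t*e^(t^2/2) + 2*e^(t^2/2))*e^(-t)
M′′′(t) = (t^3*e^(t^2/2) - 3*t^2*e^(t^2/2) + 6*t*e^(t^2/2) - 4*e^(t^2/2))*e^(-t)
M′′′′(t) = (t^4*e^(t^2/2) - 4*t^3*e^(t^2/2) + 12*t^2*e^(t^2/2) - 16*t*e^(t^2/2) + 10*e^(t^2/2))*e^(-t)
M′′′′′(t) = (t^5*e^(t^2/2) - 5*t^4*e^(t^2/2) + 20*t^3*e^(t^2/2) - 40*t^2*e^(t^2/2) + 50*t*e^(t^2/2) - 26*e^(t^2/2))*e^(-t)

E[X^5] = M′′′′′(0) = -26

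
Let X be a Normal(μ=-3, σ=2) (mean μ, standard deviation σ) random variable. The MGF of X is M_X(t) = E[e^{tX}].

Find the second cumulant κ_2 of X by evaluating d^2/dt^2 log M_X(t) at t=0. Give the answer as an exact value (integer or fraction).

M_X(t) = e^(2*t^2 - 3*t)
K_X(t) = log M_X(t) = 2*t^2 - 3*t
K′(t) = 4*t - 3
K′′(t) = 4

κ_2 = K′′(0) = 4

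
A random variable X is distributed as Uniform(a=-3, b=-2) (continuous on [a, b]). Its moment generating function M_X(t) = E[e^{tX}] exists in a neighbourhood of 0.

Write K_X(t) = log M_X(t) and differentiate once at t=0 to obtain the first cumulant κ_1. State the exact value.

κ_1 = dK/dt |_{t=0} = -5/2

M_X(t) = (e^(-2*t) - e^(-3*t))/t
K_X(t) = log M_X(t) = -log(t) + log(e^(-2*t) - e^(-3*t))
dK/dt = (-2*t*e^(t) + 3*t - e^(t) + 1)/(t*e^(t) - t)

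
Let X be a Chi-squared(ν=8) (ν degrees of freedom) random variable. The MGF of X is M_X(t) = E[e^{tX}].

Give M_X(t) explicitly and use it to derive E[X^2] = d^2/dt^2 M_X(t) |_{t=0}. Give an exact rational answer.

E[X^2] = M^(2)(0) = 80

M_X(t) = (1 - 2*t)^(-4)
M^(2)(t) = 80/(64*t^6 - 192*t^5 + 240*t^4 - 160*t^3 + 60*t^2 - 12*t + 1)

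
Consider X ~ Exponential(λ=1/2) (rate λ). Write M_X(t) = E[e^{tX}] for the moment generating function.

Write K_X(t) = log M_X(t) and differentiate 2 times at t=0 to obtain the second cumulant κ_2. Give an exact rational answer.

κ_2 = K′′(0) = 4

M_X(t) = 1/(2*(1/2 - t))
K_X(t) = log M_X(t) = -log(1/2 - t) - log(2)
K′(t) = -2/(2*t - 1)
K′′(t) = 4/(4*t^2 - 4*t + 1)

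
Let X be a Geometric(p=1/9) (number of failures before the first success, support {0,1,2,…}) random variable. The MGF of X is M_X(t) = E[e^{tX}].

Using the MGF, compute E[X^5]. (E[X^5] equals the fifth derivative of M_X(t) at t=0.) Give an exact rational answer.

E[X^5] = M^(5)(0) = 4993928

M_X(t) = 1/(9*(1 - 8*e^(t)/9))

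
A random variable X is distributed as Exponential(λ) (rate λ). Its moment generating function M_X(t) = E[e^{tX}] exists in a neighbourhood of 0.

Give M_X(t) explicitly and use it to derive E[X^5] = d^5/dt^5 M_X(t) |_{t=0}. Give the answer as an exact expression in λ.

M_X(t) = λ/(λ - t)
M′(t) = λ/(λ^2 - 2*λ*t + t^2)
M′′(t) = -2*λ/(-λ^3 + 3*λ^2*t - 3*λ*t^2 + t^3)
M′′′(t) = 6*λ/(λ^4 - 4*λ^3*t + 6*λ^2*t^2 - 4*λ*t^3 + t^4)
M′′′′(t) = -24*λ/(-λ^5 + 5*λ^4*t - 10*λ^3*t^2 + 10*λ^2*t^3 - 5*λ*t^4 + t^5)
M′′′′′(t) = 120*λ/(λ^6 - 6*λ^5*t + 15*λ^4*t^2 - 20*λ^3*t^3 + 15*λ^2*t^4 - 6*λ*t^5 + t^6)

E[X^5] = M′′′′′(0) = 120/λ^5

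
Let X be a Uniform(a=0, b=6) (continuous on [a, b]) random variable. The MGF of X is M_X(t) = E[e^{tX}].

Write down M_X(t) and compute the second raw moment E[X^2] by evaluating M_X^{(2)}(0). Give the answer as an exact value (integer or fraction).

M_X(t) = (e^(6*t) - 1)/(6*t)
M′(t) = (6*t*e^(6*t) - e^(6*t) + 1)/(6*t^2)
M′′(t) = (18*t^2*e^(6*t) - 6*t*e^(6*t) + e^(6*t) - 1)/(3*t^3)

E[X^2] = M′′(0) = 12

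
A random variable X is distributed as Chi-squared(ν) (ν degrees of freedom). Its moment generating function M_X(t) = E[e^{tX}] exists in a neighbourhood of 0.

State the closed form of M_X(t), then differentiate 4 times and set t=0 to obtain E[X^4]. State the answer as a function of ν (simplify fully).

E[X^4] = d^4M/dt^4 |_{t=0} = ν*(ν^3 + 12*ν^2 + 44*ν + 48)

M_X(t) = (1 - 2*t)^(-ν/2)
dM/dt = -ν/(2*t*(1 - 2*t)^(ν/2) - (1 - 2*t)^(ν/2))
d^2M/dt^2 = (ν^2 + 2*ν)/(4*t^2*(1 - 2*t)^(ν/2) - 4*t*(1 - 2*t)^(ν/2) + (1 - 2*t)^(ν/2))
d^3M/dt^3 = (-ν^3 - 6*ν^2 - 8*ν)/(8*t^3*(1 - 2*t)^(ν/2) - 12*t^2*(1 - 2*t)^(ν/2) + 6*t*(1 - 2*t)^(ν/2) - (1 - 2*t)^(ν/2))
d^4M/dt^4 = (ν^4 + 12*ν^3 + 44*ν^2 + 48*ν)/(16*t^4*(1 - 2*t)^(ν/2) - 32*t^3*(1 - 2*t)^(ν/2) + 24*t^2*(1 - 2*t)^(ν/2) - 8*t*(1 - 2*t)^(ν/2) + (1 - 2*t)^(ν/2))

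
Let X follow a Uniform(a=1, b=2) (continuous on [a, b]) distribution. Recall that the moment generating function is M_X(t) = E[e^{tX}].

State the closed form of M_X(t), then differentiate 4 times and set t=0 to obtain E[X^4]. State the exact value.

M_X(t) = (e^(2*t) - e^(t))/t
M′(t) = (2*t*e^(2*t) - t*e^(t) - e^(2*t) + e^(t))/t^2
M′′(t) = (4*t^2*e^(2*t) - t^2*e^(t) - 4*t*e^(2*t) + 2*t*e^(t) + 2*e^(2*t) - 2*e^(t))/t^3
M′′′(t) = (8*t^3*e^(2*t) - t^3*e^(t) - 12*t^2*e^(2*t) + 3*t^2*e^(t) + 12*t*e^(2*t) - 6*t*e^(t) - 6*e^(2*t) + 6*e^(t))/t^4
M′′′′(t) = (16*t^4*e^(2*t) - t^4*e^(t) - 32*t^3*e^(2*t) + 4*t^3*e^(t) + 48*t^2*e^(2*t) - 12*t^2*e^(t) - 48*t*e^(2*t) + 24*t*e^(t) + 24*e^(2*t) - 24*e^(t))/t^5

E[X^4] = M′′′′(0) = 31/5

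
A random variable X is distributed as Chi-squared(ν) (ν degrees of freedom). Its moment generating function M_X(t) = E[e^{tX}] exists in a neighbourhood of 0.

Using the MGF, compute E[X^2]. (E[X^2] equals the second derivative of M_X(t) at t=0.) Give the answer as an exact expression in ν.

E[X^2] = d^2M/dt^2 |_{t=0} = ν*(ν + 2)

M_X(t) = (1 - 2*t)^(-ν/2)
dM/dt = -ν/(2*t*(1 - 2*t)^(ν/2) - (1 - 2*t)^(ν/2))
d^2M/dt^2 = (ν^2 + 2*ν)/(4*t^2*(1 - 2*t)^(ν/2) - 4*t*(1 - 2*t)^(ν/2) + (1 - 2*t)^(ν/2))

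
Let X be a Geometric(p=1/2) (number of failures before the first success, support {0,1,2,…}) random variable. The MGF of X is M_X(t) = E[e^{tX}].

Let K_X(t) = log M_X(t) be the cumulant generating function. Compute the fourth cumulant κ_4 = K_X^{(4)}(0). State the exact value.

M_X(t) = 1/(2*(1 - e^(t)/2))
K_X(t) = log M_X(t) = -log(1 - e^(t)/2) - log(2)
dK/dt = -e^(t)/(e^(t) - 2)
d^2K/dt^2 = 2*e^(t)/(e^(2*t) - 4*e^(t) + 4)
d^3K/dt^3 = (-2*e^(2*t) - 4*e^(t))/(e^(3*t) - 6*e^(2*t) + 12*e^(t) - 8)
d^4K/dt^4 = (2*e^(3*t) + 16*e^(2*t) + 8*e^(t))/(e^(4*t) - 8*e^(3*t) + 24*e^(2*t) - 32*e^(t) + 16)

κ_4 = d^4K/dt^4 |_{t=0} = 26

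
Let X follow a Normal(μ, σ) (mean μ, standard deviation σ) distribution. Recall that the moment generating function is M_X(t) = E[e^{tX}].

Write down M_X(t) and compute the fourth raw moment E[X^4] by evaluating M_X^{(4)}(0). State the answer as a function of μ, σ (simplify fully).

M_X(t) = e^(μ*t + σ^2*t^2/2)

E[X^4] = M^(4)(0) = μ^4 + 6*μ^2*σ^2 + 3*σ^4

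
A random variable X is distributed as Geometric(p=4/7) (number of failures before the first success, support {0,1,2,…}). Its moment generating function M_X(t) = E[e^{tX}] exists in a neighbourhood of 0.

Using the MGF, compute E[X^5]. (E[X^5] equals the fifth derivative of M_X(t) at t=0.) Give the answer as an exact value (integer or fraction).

M_X(t) = 4/(7*(1 - 3*e^(t)/7))

E[X^5] = D^5[M](0) = 23721/128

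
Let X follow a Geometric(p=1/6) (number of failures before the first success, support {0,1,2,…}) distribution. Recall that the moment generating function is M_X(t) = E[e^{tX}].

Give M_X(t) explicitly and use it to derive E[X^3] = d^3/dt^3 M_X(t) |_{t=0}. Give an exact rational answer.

M_X(t) = 1/(6*(1 - 5*e^(t)/6))
M^(3)(t) = (125*e^(3*t) + 600*e^(2*t) + 180*e^(t))/(625*e^(4*t) - 3000*e^(3*t) + 5400*e^(2*t) - 4320*e^(t) + 1296)

E[X^3] = M^(3)(0) = 905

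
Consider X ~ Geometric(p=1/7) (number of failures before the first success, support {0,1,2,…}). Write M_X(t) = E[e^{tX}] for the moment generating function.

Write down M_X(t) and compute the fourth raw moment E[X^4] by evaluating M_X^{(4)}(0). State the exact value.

M_X(t) = 1/(7*(1 - 6*e^(t)/7))
D^4[M](t) = (-1296*e^(4*t) - 16632*e^(3*t) - 19404*e^(2*t) - 2058*e^(t))/(7776*e^(5*t) - 45360*e^(4*t) + 105840*e^(3*t) - 123480*e^(2*t) + 72030*e^(t) - 16807)

E[X^4] = D^4[M](0) = 39390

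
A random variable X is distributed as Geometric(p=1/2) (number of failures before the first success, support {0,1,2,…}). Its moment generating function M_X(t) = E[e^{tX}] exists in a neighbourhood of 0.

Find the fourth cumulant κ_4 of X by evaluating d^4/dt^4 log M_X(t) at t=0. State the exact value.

M_X(t) = 1/(2*(1 - e^(t)/2))
K_X(t) = log M_X(t) = -log(1 - e^(t)/2) - log(2)
K^(4)(t) = (2*e^(3*t) + 16*e^(2*t) + 8*e^(t))/(e^(4*t) - 8*e^(3*t) + 24*e^(2*t) - 32*e^(t) + 16)

κ_4 = K^(4)(0) = 26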